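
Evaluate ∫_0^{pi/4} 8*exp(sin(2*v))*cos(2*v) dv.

Let u = sin(2*v), so du = 2*cos(2*v) dv. When v = 0, u = 0; when v = pi/4, u = 1.
The integral becomes 4·∫ exp(u) du from 0 to 1, with antiderivative 4*exp(u).
Back in v: F(v) = 4*exp(sin(2*v)).
Then F(pi/4) - F(0) = (4*E) - (4) = -4 + 4*E.

-4 + 4*E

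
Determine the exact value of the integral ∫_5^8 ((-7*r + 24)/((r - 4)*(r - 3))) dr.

-3*log(5) - 5*log(2)

Factor the denominator: r**2 - 7*r + 12 = (r - 3)(r - 4).
Partial fractions: (-7*r + 24)/((r - 4)*(r - 3)) = -3/(r - 3) - 4/(r - 4).
An antiderivative is F(r) = -4*log(r - 4) - 3*log(r - 3).
Then F(8) - F(5) = (-8*log(2) - 3*log(5)) - (-log(8)) = -3*log(5) - 5*log(2).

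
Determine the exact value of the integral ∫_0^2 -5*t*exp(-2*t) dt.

Integrate by parts once (u = t, dv = -5*exp(-2*t) dt).
An antiderivative is F(t) = (10*t + 5)*exp(-2*t)/4.
Then F(2) - F(0) = (25*exp(-4)/4) - (5/4) = -5/4 + 25*exp(-4)/4.

-5/4 + 25*exp(-4)/4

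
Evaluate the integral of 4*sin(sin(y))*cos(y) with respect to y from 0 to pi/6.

4 - 4*cos(1/2)

Let u = sin(y), so du = cos(y) dy. When y = 0, u = 0; when y = pi/6, u = 1/2.
The integral becomes 4·∫ sin(u) du from 0 to 1/2, with antiderivative -4*cos(u).
Back in y: F(y) = -4*cos(sin(y)).
Then F(pi/6) - F(0) = (-4*cos(1/2)) - (-4) = 4 - 4*cos(1/2).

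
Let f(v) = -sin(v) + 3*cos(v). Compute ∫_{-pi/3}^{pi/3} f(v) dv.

An antiderivative is F(v) = 3*sin(v) + cos(v).
Then F(pi/3) - F(-pi/3) = (1/2 + 3*sqrt(3)/2) - (1/2 - 3*sqrt(3)/2) = 3*sqrt(3).

3*sqrt(3)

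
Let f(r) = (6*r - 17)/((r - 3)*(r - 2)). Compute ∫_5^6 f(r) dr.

-4*log(3) + 9*log(2)

Factor the denominator: r**2 - 5*r + 6 = (r - 2)(r - 3).
Partial fractions: (6*r - 17)/((r - 3)*(r - 2)) = 5/(r - 2) + 1/(r - 3).
An antiderivative is F(r) = log(r - 3) + 5*log(r - 2).
Then F(6) - F(5) = (log(3) + 10*log(2)) - (log(2) + 5*log(3)) = -4*log(3) + 9*log(2).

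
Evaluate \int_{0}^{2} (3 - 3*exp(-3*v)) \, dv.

An antiderivative is F(v) = 3*v + exp(-3*v).
Then F(2) - F(0) = (exp(-6) + 6) - (1) = exp(-6) + 5.

exp(-6) + 5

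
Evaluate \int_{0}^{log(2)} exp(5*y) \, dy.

31/5

Let u = exp(y), so du = exp(y) dy. When y = 0, u = 1; when y = log(2), u = 2.
The integral becomes ∫ u**4 du from 1 to 2, with antiderivative u**5/5.
Back in y: F(y) = exp(5*y)/5.
Then F(log(2)) - F(0) = (32/5) - (1/5) = 31/5.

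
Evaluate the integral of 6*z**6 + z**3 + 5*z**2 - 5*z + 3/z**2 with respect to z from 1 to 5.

By the power rule, an antiderivative is F(z) = 6*z**7/7 + z**4/4 + 5*z**3/3 - 5*z**2/2 - 3/z.
Then F(5) - F(1) = (28251623/420) - (-229/84) = 7063192/105.

7063192/105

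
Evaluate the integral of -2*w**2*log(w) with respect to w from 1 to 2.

14/9 - 16*log(2)/3

Integrate by parts once (u = ln w, dv = -2*w**2 dw).
An antiderivative is F(w) = -2*w**3*(3*log(w) - 1)/9.
Then F(2) - F(1) = (16/9 - 16*log(2)/3) - (2/9) = 14/9 - 16*log(2)/3.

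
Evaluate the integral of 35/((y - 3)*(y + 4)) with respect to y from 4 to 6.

-5*log(5) + 5*log(3) + 10*log(2)

Factor the denominator: y**2 + y - 12 = (y + 4)(y - 3).
Partial fractions: 35/((y - 3)*(y + 4)) = -5/(y + 4) + 5/(y - 3).
An antiderivative is F(y) = 5*log(y - 3) - 5*log(y + 4).
Then F(6) - F(4) = (-5*log(5) - 5*log(2) + 5*log(3)) - (-15*log(2)) = -5*log(5) + 5*log(3) + 10*log(2).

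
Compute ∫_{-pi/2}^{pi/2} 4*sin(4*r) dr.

0

An antiderivative is F(r) = -cos(4*r).
Then F(pi/2) - F(-pi/2) = (-1) - (-1) = 0.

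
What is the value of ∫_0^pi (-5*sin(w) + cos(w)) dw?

An antiderivative is F(w) = sin(w) + 5*cos(w).
Then F(pi) - F(0) = (-5) - (5) = -10.

-10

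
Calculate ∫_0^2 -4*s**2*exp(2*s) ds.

Integrate by parts twice (u = s^2, dv = -4*exp(2*s) ds).
An antiderivative is F(s) = (-2*s**2 + 2*s - 1)*exp(2*s).
Then F(2) - F(0) = (-5*exp(4)) - (-1) = 1 - 5*exp(4).

1 - 5*exp(4)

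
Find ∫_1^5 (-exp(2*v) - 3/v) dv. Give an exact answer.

-exp(10)/2 - 3*log(5) + exp(2)/2

An antiderivative is F(v) = -exp(2*v)/2 - 3*log(v).
Then F(5) - F(1) = (-exp(10)/2 - 3*log(5)) - (-exp(2)/2) = -exp(10)/2 - 3*log(5) + exp(2)/2.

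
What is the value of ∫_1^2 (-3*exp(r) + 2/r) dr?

-3*exp(2) + log(4) + 3*exp(1)

An antiderivative is F(r) = -3*exp(r) + 2*log(r).
Then F(2) - F(1) = (-3*exp(2) + log(4)) - (-3*exp(1)) = -3*exp(2) + log(4) + 3*exp(1).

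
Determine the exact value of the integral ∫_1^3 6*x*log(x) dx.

-12 + 27*log(3)

Integrate by parts once (u = ln x, dv = 6*x dx).
An antiderivative is F(x) = 3*x**2*(2*log(x) - 1)/2.
Then F(3) - F(1) = (-27/2 + 27*log(3)) - (-3/2) = -12 + 27*log(3).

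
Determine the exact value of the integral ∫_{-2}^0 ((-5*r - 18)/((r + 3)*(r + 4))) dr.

Factor the denominator: r**2 + 7*r + 12 = (r + 4)(r + 3).
Partial fractions: (-5*r - 18)/((r + 3)*(r + 4)) = -2/(r + 4) - 3/(r + 3).
An antiderivative is F(r) = -3*log(r + 3) - 2*log(r + 4).
Then F(0) - F(-2) = (-3*log(3) - 4*log(2)) - (-log(4)) = -3*log(3) - 2*log(2).

-3*log(3) - 2*log(2)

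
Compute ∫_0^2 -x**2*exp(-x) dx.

Integrate by parts twice (u = x^2, dv = -exp(-x) dx).
An antiderivative is F(x) = (x**2 + 2*x + 2)*exp(-x).
Then F(2) - F(0) = (10*exp(-2)) - (2) = -2 + 10*exp(-2).

-2 + 10*exp(-2)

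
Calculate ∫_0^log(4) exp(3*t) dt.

21

Let u = exp(t), so du = exp(t) dt. When t = 0, u = 1; when t = log(4), u = 4.
The integral becomes ∫ u**2 du from 1 to 4, with antiderivative u**3/3.
Back in t: F(t) = exp(3*t)/3.
Then F(log(4)) - F(0) = (64/3) - (1/3) = 21.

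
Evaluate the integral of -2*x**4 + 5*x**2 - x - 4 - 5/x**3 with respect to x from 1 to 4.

-52167/160

By the power rule, an antiderivative is F(x) = -2*x**5/5 + 5*x**3/3 - x**2/2 - 4*x + 5/(2*x**2).
Then F(4) - F(1) = (-156853/480) - (-11/15) = -52167/160.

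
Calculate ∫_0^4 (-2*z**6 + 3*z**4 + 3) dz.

By the power rule, an antiderivative is F(z) = -2*z**7/7 + 3*z**5/5 + 3*z.
Then F(4) - F(0) = (-141916/35) - (0) = -141916/35.

-141916/35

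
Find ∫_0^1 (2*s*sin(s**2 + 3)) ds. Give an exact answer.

cos(3) - cos(4)

Let u = s**2 + 3, so du = 2*s ds. When s = 0, u = 3; when s = 1, u = 4.
The integral becomes ∫ sin(u) du from 3 to 4, with antiderivative -cos(u).
Back in s: F(s) = -cos(s**2 + 3).
Then F(1) - F(0) = (-cos(4)) - (-cos(3)) = cos(3) - cos(4).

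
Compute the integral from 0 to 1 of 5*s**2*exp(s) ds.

-10 + 5*E

Integrate by parts twice (u = s^2, dv = 5*exp(s) ds).
An antiderivative is F(s) = (5*s**2 - 10*s + 10)*exp(s).
Then F(1) - F(0) = (5*E) - (10) = -10 + 5*E.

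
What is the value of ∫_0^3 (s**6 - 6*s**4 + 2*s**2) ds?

By the power rule, an antiderivative is F(s) = s**7/7 - 6*s**5/5 + 2*s**3/3.
Then F(3) - F(0) = (1359/35) - (0) = 1359/35.

1359/35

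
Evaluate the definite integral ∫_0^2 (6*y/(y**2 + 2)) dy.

Let u = y**2 + 2, so du = 2*y dy. When y = 0, u = 2; when y = 2, u = 6.
The integral becomes 3·∫ 1/u du from 2 to 6, with antiderivative 3*log(u).
Back in y: F(y) = 3*log(y**2 + 2).
Then F(2) - F(0) = (3*log(2) + 3*log(3)) - (log(8)) = log(27).

log(27)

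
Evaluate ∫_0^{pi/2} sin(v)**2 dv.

pi/4

Use the identity sin^2(v) = (1 - cos(2*v))/2.
An antiderivative is F(v) = v/2 - sin(2*v)/4.
Then F(pi/2) - F(0) = (pi/4) - (0) = pi/4.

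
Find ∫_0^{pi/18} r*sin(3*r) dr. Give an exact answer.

Integrate by parts once (u = r, dv = sin(3*r) dr).
An antiderivative is F(r) = -r*cos(3*r)/3 + sin(3*r)/9.
Then F(pi/18) - F(0) = (-sqrt(3)*pi/108 + 1/18) - (0) = -sqrt(3)*pi/108 + 1/18.

-sqrt(3)*pi/108 + 1/18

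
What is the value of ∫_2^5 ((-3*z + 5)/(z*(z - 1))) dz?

Factor the denominator: z**2 - z = z(z - 1).
Partial fractions: (-3*z + 5)/(z*(z - 1)) = -5/z + 2/(z - 1).
An antiderivative is F(z) = -5*log(z) + 2*log(z - 1).
Then F(5) - F(2) = (-5*log(5) + 4*log(2)) - (-log(32)) = -5*log(5) + 9*log(2).

-5*log(5) + 9*log(2)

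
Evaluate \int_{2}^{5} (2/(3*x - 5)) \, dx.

2*log(10)/3

An antiderivative is F(x) = 2*log(3*x - 5)/3.
Then F(5) - F(2) = (2*log(10)/3) - (0) = 2*log(10)/3.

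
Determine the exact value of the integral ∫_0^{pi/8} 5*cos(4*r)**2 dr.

5*pi/16

Use the identity cos^2(4*r) = (1 + cos(8*r))/2.
An antiderivative is F(r) = 5*r/2 + 5*sin(8*r)/16.
Then F(pi/8) - F(0) = (5*pi/16) - (0) = 5*pi/16.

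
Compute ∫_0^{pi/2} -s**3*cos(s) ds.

Integrate by parts 3 times (u = s^3, dv = -cos(s) ds).
An antiderivative is F(s) = -s**3*sin(s) - 3*s**2*cos(s) + 6*s*sin(s) + 6*cos(s).
Then F(pi/2) - F(0) = (pi*(24 - pi**2)/8) - (6) = -6 - pi**3/8 + 3*pi.

-6 - pi**3/8 + 3*pi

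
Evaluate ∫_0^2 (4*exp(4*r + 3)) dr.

Let u = 4*r + 3, so du = 4 dr. When r = 0, u = 3; when r = 2, u = 11.
The integral becomes ∫ exp(u) du from 3 to 11, with antiderivative exp(u).
Back in r: F(r) = exp(4*r + 3).
Then F(2) - F(0) = (exp(11)) - (exp(3)) = -exp(3) + exp(11).

-exp(3) + exp(11)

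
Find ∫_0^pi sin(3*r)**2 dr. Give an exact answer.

pi/2

Use the identity sin^2(3*r) = (1 - cos(6*r))/2.
An antiderivative is F(r) = r/2 - sin(6*r)/12.
Then F(pi) - F(0) = (pi/2) - (0) = pi/2.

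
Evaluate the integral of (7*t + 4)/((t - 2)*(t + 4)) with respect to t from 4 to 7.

Factor the denominator: t**2 + 2*t - 8 = (t + 4)(t - 2).
Partial fractions: (7*t + 4)/((t - 2)*(t + 4)) = 4/(t + 4) + 3/(t - 2).
An antiderivative is F(t) = 3*log(t - 2) + 4*log(t + 4).
Then F(7) - F(4) = (3*log(5) + 4*log(11)) - (15*log(2)) = -15*log(2) + 3*log(5) + 4*log(11).

-15*log(2) + 3*log(5) + 4*log(11)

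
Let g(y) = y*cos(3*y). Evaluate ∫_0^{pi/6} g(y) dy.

Integrate by parts once (u = y, dv = cos(3*y) dy).
An antiderivative is F(y) = y*sin(3*y)/3 + cos(3*y)/9.
Then F(pi/6) - F(0) = (pi/18) - (1/9) = -1/9 + pi/18.

-1/9 + pi/18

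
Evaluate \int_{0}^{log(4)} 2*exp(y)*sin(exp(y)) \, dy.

Let u = exp(y), so du = exp(y) dy. When y = 0, u = 1; when y = log(4), u = 4.
The integral becomes 2·∫ sin(u) du from 1 to 4, with antiderivative -2*cos(u).
Back in y: F(y) = -2*cos(exp(y)).
Then F(log(4)) - F(0) = (-2*cos(4)) - (-2*cos(1)) = 2*cos(1) - 2*cos(4).

2*cos(1) - 2*cos(4)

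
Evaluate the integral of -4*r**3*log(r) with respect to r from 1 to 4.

Integrate by parts once (u = ln r, dv = -4*r**3 dr).
An antiderivative is F(r) = -r**4*(4*log(r) - 1)/4.
Then F(4) - F(1) = (64 - 512*log(2)) - (1/4) = 255/4 - 512*log(2).

255/4 - 512*log(2)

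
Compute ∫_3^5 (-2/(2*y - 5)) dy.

An antiderivative is F(y) = -log(2*y - 5).
Then F(5) - F(3) = (-log(5)) - (0) = -log(5).

-log(5)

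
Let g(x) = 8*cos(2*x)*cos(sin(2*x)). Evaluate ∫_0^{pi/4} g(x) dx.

Let u = sin(2*x), so du = 2*cos(2*x) dx. When x = 0, u = 0; when x = pi/4, u = 1.
The integral becomes 4·∫ cos(u) du from 0 to 1, with antiderivative 4*sin(u).
Back in x: F(x) = 4*sin(sin(2*x)).
Then F(pi/4) - F(0) = (4*sin(1)) - (0) = 4*sin(1).

4*sin(1)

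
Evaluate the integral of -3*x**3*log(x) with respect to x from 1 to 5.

Integrate by parts once (u = ln x, dv = -3*x**3 dx).
An antiderivative is F(x) = -3*x**4*(4*log(x) - 1)/16.
Then F(5) - F(1) = (1875/16 - 1875*log(5)/4) - (3/16) = 117 - 1875*log(5)/4.

117 - 1875*log(5)/4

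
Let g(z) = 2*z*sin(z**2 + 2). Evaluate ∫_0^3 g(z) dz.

Let u = z**2 + 2, so du = 2*z dz. When z = 0, u = 2; when z = 3, u = 11.
The integral becomes ∫ sin(u) du from 2 to 11, with antiderivative -cos(u).
Back in z: F(z) = -cos(z**2 + 2).
Then F(3) - F(0) = (-cos(11)) - (-cos(2)) = cos(2) - cos(11).

cos(2) - cos(11)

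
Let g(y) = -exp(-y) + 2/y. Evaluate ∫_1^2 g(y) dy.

-exp(-1) + exp(-2) + 2*log(2)

An antiderivative is F(y) = 2*log(y) + exp(-y).
Then F(2) - F(1) = (exp(-2) + 2*log(2)) - (exp(-1)) = -exp(-1) + exp(-2) + 2*log(2).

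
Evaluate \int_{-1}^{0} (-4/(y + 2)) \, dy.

An antiderivative is F(y) = -4*log(y + 2).
Then F(0) - F(-1) = (-log(16)) - (0) = -log(16).

-log(16)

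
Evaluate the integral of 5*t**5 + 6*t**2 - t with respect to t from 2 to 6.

117680/3

By the power rule, an antiderivative is F(t) = 5*t**6/6 + 2*t**3 - t**2/2.
Then F(6) - F(2) = (39294) - (202/3) = 117680/3.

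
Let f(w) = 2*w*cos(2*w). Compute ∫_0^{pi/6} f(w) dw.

Integrate by parts once (u = w, dv = 2*cos(2*w) dw).
An antiderivative is F(w) = w*sin(2*w) + cos(2*w)/2.
Then F(pi/6) - F(0) = (1/4 + sqrt(3)*pi/12) - (1/2) = -1/4 + sqrt(3)*pi/12.

-1/4 + sqrt(3)*pi/12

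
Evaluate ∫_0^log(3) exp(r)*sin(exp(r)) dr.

Let u = exp(r), so du = exp(r) dr. When r = 0, u = 1; when r = log(3), u = 3.
The integral becomes ∫ sin(u) du from 1 to 3, with antiderivative -cos(u).
Back in r: F(r) = -cos(exp(r)).
Then F(log(3)) - F(0) = (-cos(3)) - (-cos(1)) = cos(1) - cos(3).

cos(1) - cos(3)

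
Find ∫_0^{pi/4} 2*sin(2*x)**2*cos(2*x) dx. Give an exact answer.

Let u = sin(2*x), so du = 2*cos(2*x) dx. When x = 0, u = 0; when x = pi/4, u = 1.
The integral becomes ∫ u**2 du from 0 to 1, with antiderivative u**3/3.
Back in x: F(x) = sin(2*x)**3/3.
Then F(pi/4) - F(0) = (1/3) - (0) = 1/3.

1/3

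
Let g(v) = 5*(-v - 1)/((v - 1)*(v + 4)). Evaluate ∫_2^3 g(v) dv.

-3*log(7) + log(2) + 3*log(3)

Factor the denominator: v**2 + 3*v - 4 = (v + 4)(v - 1).
Partial fractions: 5*(-v - 1)/((v - 1)*(v + 4)) = -3/(v + 4) - 2/(v - 1).
An antiderivative is F(v) = -2*log(v - 1) - 3*log(v + 4).
Then F(3) - F(2) = (-3*log(7) - 2*log(2)) - (-3*log(3) - 3*log(2)) = -3*log(7) + log(2) + 3*log(3).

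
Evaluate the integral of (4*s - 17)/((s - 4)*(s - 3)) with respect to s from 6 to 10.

Factor the denominator: s**2 - 7*s + 12 = (s - 3)(s - 4).
Partial fractions: (4*s - 17)/((s - 4)*(s - 3)) = 5/(s - 3) - 1/(s - 4).
An antiderivative is F(s) = -log(s - 4) + 5*log(s - 3).
Then F(10) - F(6) = (-log(3) - log(2) + 5*log(7)) - (-log(2) + 5*log(3)) = -6*log(3) + 5*log(7).

-6*log(3) + 5*log(7)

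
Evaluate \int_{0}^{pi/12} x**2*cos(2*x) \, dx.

-1/8 + pi**2/576 + sqrt(3)*pi/48

Integrate by parts twice (u = x^2, dv = cos(2*x) dx).
An antiderivative is F(x) = x**2*sin(2*x)/2 + x*cos(2*x)/2 - sin(2*x)/4.
Then F(pi/12) - F(0) = (-1/8 + pi**2/576 + sqrt(3)*pi/48) - (0) = -1/8 + pi**2/576 + sqrt(3)*pi/48.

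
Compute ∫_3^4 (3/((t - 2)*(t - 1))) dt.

log(64/27)

Factor the denominator: t**2 - 3*t + 2 = (t - 1)(t - 2).
Partial fractions: 3/((t - 2)*(t - 1)) = -3/(t - 1) + 3/(t - 2).
An antiderivative is F(t) = 3*log(t - 2) - 3*log(t - 1).
Then F(4) - F(3) = (log(8/27)) - (-log(8)) = log(64/27).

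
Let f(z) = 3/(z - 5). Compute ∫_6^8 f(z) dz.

log(27)

An antiderivative is F(z) = 3*log(z - 5).
Then F(8) - F(6) = (log(27)) - (0) = log(27).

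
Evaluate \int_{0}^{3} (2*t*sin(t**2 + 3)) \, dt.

cos(3) - cos(12)

Let u = t**2 + 3, so du = 2*t dt. When t = 0, u = 3; when t = 3, u = 12.
The integral becomes ∫ sin(u) du from 3 to 12, with antiderivative -cos(u).
Back in t: F(t) = -cos(t**2 + 3).
Then F(3) - F(0) = (-cos(12)) - (-cos(3)) = cos(3) - cos(12).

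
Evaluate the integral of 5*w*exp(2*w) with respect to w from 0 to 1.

Integrate by parts once (u = w, dv = 5*exp(2*w) dw).
An antiderivative is F(w) = (10*w - 5)*exp(2*w)/4.
Then F(1) - F(0) = (5*exp(2)/4) - (-5/4) = 5/4 + 5*exp(2)/4.

5/4 + 5*exp(2)/4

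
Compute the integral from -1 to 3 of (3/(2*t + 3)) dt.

An antiderivative is F(t) = 3*log(2*t + 3)/2.
Then F(3) - F(-1) = (log(27)) - (0) = log(27).

log(27)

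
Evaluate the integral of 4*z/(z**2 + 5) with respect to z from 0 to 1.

log(36/25)

Let u = z**2 + 5, so du = 2*z dz. When z = 0, u = 5; when z = 1, u = 6.
The integral becomes 2·∫ 1/u du from 5 to 6, with antiderivative 2*log(u).
Back in z: F(z) = 2*log(z**2 + 5).
Then F(1) - F(0) = (log(36)) - (log(25)) = log(36/25).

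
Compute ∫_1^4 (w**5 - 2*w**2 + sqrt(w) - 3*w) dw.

By the power rule, an antiderivative is F(w) = w**6/6 + 2*w**(3/2)/3 - 2*w**3/3 - 3*w**2/2.
Then F(4) - F(1) = (1864/3) - (-4/3) = 1868/3.

1868/3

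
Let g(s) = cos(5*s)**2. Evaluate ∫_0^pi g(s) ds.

pi/2

Use the identity cos^2(5*s) = (1 + cos(10*s))/2.
An antiderivative is F(s) = s/2 + sin(10*s)/20.
Then F(pi) - F(0) = (pi/2) - (0) = pi/2.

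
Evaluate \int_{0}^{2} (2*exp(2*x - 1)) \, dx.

Let u = 2*x - 1, so du = 2 dx. When x = 0, u = -1; when x = 2, u = 3.
The integral becomes ∫ exp(u) du from -1 to 3, with antiderivative exp(u).
Back in x: F(x) = exp(2*x - 1).
Then F(2) - F(0) = (exp(3)) - (exp(-1)) = -(1 - exp(4))*exp(-1).

-(1 - exp(4))*exp(-1)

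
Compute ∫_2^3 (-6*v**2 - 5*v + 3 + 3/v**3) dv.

By the power rule, an antiderivative is F(v) = -2*v**3 - 5*v**2/2 + 3*v - 3/(2*v**2).
Then F(3) - F(2) = (-203/3) - (-163/8) = -1135/24.

-1135/24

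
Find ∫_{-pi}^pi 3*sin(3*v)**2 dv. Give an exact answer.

3*pi

Use the identity sin^2(3*v) = (1 - cos(6*v))/2.
An antiderivative is F(v) = 3*v/2 - sin(6*v)/4.
Then F(pi) - F(-pi) = (3*pi/2) - (-3*pi/2) = 3*pi.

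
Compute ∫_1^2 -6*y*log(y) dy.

9/2 - 12*log(2)

Integrate by parts once (u = ln y, dv = -6*y dy).
An antiderivative is F(y) = -3*y**2*(2*log(y) - 1)/2.
Then F(2) - F(1) = (6 - 12*log(2)) - (3/2) = 9/2 - 12*log(2).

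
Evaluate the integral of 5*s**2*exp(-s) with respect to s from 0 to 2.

Integrate by parts twice (u = s^2, dv = 5*exp(-s) ds).
An antiderivative is F(s) = (-5*s**2 - 10*s - 10)*exp(-s).
Then F(2) - F(0) = (-50*exp(-2)) - (-10) = 10 - 50*exp(-2).

10 - 50*exp(-2)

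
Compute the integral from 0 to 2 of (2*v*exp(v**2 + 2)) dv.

-exp(2) + exp(6)

Let u = v**2 + 2, so du = 2*v dv. When v = 0, u = 2; when v = 2, u = 6.
The integral becomes ∫ exp(u) du from 2 to 6, with antiderivative exp(u).
Back in v: F(v) = exp(v**2 + 2).
Then F(2) - F(0) = (exp(6)) - (exp(2)) = -exp(2) + exp(6).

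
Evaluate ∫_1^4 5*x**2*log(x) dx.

Integrate by parts once (u = ln x, dv = 5*x**2 dx).
An antiderivative is F(x) = 5*x**3*(3*log(x) - 1)/9.
Then F(4) - F(1) = (-320/9 + 640*log(2)/3) - (-5/9) = -35 + 640*log(2)/3.

-35 + 640*log(2)/3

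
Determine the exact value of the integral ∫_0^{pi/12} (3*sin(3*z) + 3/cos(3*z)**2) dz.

2 - sqrt(2)/2

An antiderivative is F(z) = -cos(3*z) + tan(3*z).
Then F(pi/12) - F(0) = (1 - sqrt(2)/2) - (-1) = 2 - sqrt(2)/2.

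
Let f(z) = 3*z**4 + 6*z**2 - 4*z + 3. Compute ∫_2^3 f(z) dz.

By the power rule, an antiderivative is F(z) = 3*z**5/5 + 2*z**3 - 2*z**2 + 3*z.
Then F(3) - F(2) = (954/5) - (166/5) = 788/5.

788/5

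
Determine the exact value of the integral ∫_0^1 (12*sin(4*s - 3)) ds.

Let u = 4*s - 3, so du = 4 ds. When s = 0, u = -3; when s = 1, u = 1.
The integral becomes 3·∫ sin(u) du from -3 to 1, with antiderivative -3*cos(u).
Back in s: F(s) = -3*cos(4*s - 3).
Then F(1) - F(0) = (-3*cos(1)) - (-3*cos(3)) = 3*cos(3) - 3*cos(1).

3*cos(3) - 3*cos(1)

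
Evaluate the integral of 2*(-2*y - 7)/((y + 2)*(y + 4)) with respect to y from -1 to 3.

-3*log(5) - log(7) + log(3)

Factor the denominator: y**2 + 6*y + 8 = (y + 4)(y + 2).
Partial fractions: 2*(-2*y - 7)/((y + 2)*(y + 4)) = -1/(y + 4) - 3/(y + 2).
An antiderivative is F(y) = -3*log(y + 2) - log(y + 4).
Then F(3) - F(-1) = (-3*log(5) - log(7)) - (-log(3)) = -3*log(5) - log(7) + log(3).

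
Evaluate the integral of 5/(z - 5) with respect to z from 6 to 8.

5*log(3)

An antiderivative is F(z) = 5*log(z - 5).
Then F(8) - F(6) = (5*log(3)) - (0) = 5*log(3).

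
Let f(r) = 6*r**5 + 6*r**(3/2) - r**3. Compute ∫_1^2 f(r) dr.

48*sqrt(2)/5 + 1137/20

By the power rule, an antiderivative is F(r) = r**6 + 12*r**(5/2)/5 - r**4/4.
Then F(2) - F(1) = (48*sqrt(2)/5 + 60) - (63/20) = 48*sqrt(2)/5 + 1137/20.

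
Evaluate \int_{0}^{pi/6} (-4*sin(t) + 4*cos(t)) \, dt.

-2 + 2*sqrt(3)

An antiderivative is F(t) = 4*sin(t) + 4*cos(t).
Then F(pi/6) - F(0) = (2 + 2*sqrt(3)) - (4) = -2 + 2*sqrt(3).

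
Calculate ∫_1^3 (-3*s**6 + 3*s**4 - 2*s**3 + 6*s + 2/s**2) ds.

-84664/105

By the power rule, an antiderivative is F(s) = -3*s**7/7 + 3*s**5/5 - s**4/2 + 3*s**2 - 2/s.
Then F(3) - F(1) = (-169187/210) - (47/70) = -84664/105.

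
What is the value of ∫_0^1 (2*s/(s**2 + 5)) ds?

log(6/5)

Let u = s**2 + 5, so du = 2*s ds. When s = 0, u = 5; when s = 1, u = 6.
The integral becomes ∫ 1/u du from 5 to 6, with antiderivative log(u).
Back in s: F(s) = log(s**2 + 5).
Then F(1) - F(0) = (log(6)) - (log(5)) = log(6/5).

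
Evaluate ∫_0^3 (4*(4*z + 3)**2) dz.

Let u = 4*z + 3, so du = 4 dz. When z = 0, u = 3; when z = 3, u = 15.
The integral becomes ∫ u**2 du from 3 to 15, with antiderivative u**3/3.
Back in z: F(z) = (4*z + 3)**3/3.
Then F(3) - F(0) = (1125) - (9) = 1116.

1116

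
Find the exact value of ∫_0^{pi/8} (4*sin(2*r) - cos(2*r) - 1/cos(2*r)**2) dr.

3/2 - 5*sqrt(2)/4

An antiderivative is F(r) = -sin(2*r)/2 - 2*cos(2*r) - tan(2*r)/2.
Then F(pi/8) - F(0) = (-5*sqrt(2)/4 - 1/2) - (-2) = 3/2 - 5*sqrt(2)/4.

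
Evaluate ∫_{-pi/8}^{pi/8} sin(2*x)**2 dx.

Use the identity sin^2(2*x) = (1 - cos(4*x))/2.
An antiderivative is F(x) = x/2 - sin(4*x)/8.
Then F(pi/8) - F(-pi/8) = (-1/8 + pi/16) - (1/8 - pi/16) = -1/4 + pi/8.

-1/4 + pi/8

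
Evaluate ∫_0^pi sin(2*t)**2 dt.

Use the identity sin^2(2*t) = (1 - cos(4*t))/2.
An antiderivative is F(t) = t/2 - sin(4*t)/8.
Then F(pi) - F(0) = (pi/2) - (0) = pi/2.

pi/2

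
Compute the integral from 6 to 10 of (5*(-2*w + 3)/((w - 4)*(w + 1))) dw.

-5*log(11) - 5*log(3) + 5*log(7)

Factor the denominator: w**2 - 3*w - 4 = (w + 1)(w - 4).
Partial fractions: 5*(-2*w + 3)/((w - 4)*(w + 1)) = -5/(w + 1) - 5/(w - 4).
An antiderivative is F(w) = -5*log(w - 4) - 5*log(w + 1).
Then F(10) - F(6) = (-5*log(11) - 5*log(3) - 5*log(2)) - (-5*log(7) - 5*log(2)) = -5*log(11) - 5*log(3) + 5*log(7).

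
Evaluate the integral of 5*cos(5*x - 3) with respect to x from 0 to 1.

Let u = 5*x - 3, so du = 5 dx. When x = 0, u = -3; when x = 1, u = 2.
The integral becomes ∫ cos(u) du from -3 to 2, with antiderivative sin(u).
Back in x: F(x) = sin(5*x - 3).
Then F(1) - F(0) = (sin(2)) - (-sin(3)) = sin(3) + sin(2).

sin(3) + sin(2)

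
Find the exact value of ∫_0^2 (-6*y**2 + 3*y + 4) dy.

By the power rule, an antiderivative is F(y) = -2*y**3 + 3*y**2/2 + 4*y.
Then F(2) - F(0) = (-2) - (0) = -2.

-2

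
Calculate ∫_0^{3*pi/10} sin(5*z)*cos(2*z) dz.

sqrt(2*sqrt(5) + 10)/42 + 5/21

Use the identity sin(5*z)cos(2*z) = [sin(7*z) + sin(3*z)]/2.
An antiderivative is F(z) = -cos(3*z)/6 - cos(7*z)/14.
Then F(3*pi/10) - F(0) = (sqrt(2*sqrt(5) + 10)/42) - (-5/21) = sqrt(2*sqrt(5) + 10)/42 + 5/21.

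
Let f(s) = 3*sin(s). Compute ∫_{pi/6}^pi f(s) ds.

An antiderivative is F(s) = -3*cos(s).
Then F(pi) - F(pi/6) = (3) - (-3*sqrt(3)/2) = 3*sqrt(3)/2 + 3.

3*sqrt(3)/2 + 3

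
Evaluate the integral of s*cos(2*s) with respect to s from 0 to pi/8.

-1/4 + sqrt(2)*pi/32 + sqrt(2)/8

Integrate by parts once (u = s, dv = cos(2*s) ds).
An antiderivative is F(s) = s*sin(2*s)/2 + cos(2*s)/4.
Then F(pi/8) - F(0) = (sqrt(2)*(pi + 4)/32) - (1/4) = -1/4 + sqrt(2)*pi/32 + sqrt(2)/8.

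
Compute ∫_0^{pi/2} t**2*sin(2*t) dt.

Integrate by parts twice (u = t^2, dv = sin(2*t) dt).
An antiderivative is F(t) = -t**2*cos(2*t)/2 + t*sin(2*t)/2 + cos(2*t)/4.
Then F(pi/2) - F(0) = (-1/4 + pi**2/8) - (1/4) = -1/2 + pi**2/8.

-1/2 + pi**2/8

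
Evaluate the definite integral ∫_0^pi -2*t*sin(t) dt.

-2*pi

Integrate by parts once (u = t, dv = -2*sin(t) dt).
An antiderivative is F(t) = 2*t*cos(t) - 2*sin(t).
Then F(pi) - F(0) = (-2*pi) - (0) = -2*pi.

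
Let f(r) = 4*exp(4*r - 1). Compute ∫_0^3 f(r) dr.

Let u = 4*r - 1, so du = 4 dr. When r = 0, u = -1; when r = 3, u = 11.
The integral becomes ∫ exp(u) du from -1 to 11, with antiderivative exp(u).
Back in r: F(r) = exp(4*r - 1).
Then F(3) - F(0) = (exp(11)) - (exp(-1)) = -(1 - exp(12))*exp(-1).

-(1 - exp(12))*exp(-1)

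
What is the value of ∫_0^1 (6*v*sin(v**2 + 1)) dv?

Let u = v**2 + 1, so du = 2*v dv. When v = 0, u = 1; when v = 1, u = 2.
The integral becomes 3·∫ sin(u) du from 1 to 2, with antiderivative -3*cos(u).
Back in v: F(v) = -3*cos(v**2 + 1).
Then F(1) - F(0) = (-3*cos(2)) - (-3*cos(1)) = -3*cos(2) + 3*cos(1).

-3*cos(2) + 3*cos(1)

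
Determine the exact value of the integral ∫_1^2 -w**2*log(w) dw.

Integrate by parts once (u = ln w, dv = -w**2 dw).
An antiderivative is F(w) = -w**3*(3*log(w) - 1)/9.
Then F(2) - F(1) = (8/9 - 8*log(2)/3) - (1/9) = 7/9 - 8*log(2)/3.

7/9 - 8*log(2)/3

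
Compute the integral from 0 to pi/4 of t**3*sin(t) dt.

Integrate by parts 3 times (u = t^3, dv = sin(t) dt).
An antiderivative is F(t) = -t**3*cos(t) + 3*t**2*sin(t) + 6*t*cos(t) - 6*sin(t).
Then F(pi/4) - F(0) = (sqrt(2)*(-384 - pi**3 + 12*pi**2 + 96*pi)/128) - (0) = sqrt(2)*(-384 - pi**3 + 12*pi**2 + 96*pi)/128.

sqrt(2)*(-384 - pi**3 + 12*pi**2 + 96*pi)/128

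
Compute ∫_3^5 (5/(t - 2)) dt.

An antiderivative is F(t) = 5*log(t - 2).
Then F(5) - F(3) = (5*log(3)) - (0) = 5*log(3).

5*log(3)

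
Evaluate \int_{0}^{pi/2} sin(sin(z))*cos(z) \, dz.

Let u = sin(z), so du = cos(z) dz. When z = 0, u = 0; when z = pi/2, u = 1.
The integral becomes ∫ sin(u) du from 0 to 1, with antiderivative -cos(u).
Back in z: F(z) = -cos(sin(z)).
Then F(pi/2) - F(0) = (-cos(1)) - (-1) = 1 - cos(1).

1 - cos(1)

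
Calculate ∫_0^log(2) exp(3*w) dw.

Let u = exp(w), so du = exp(w) dw. When w = 0, u = 1; when w = log(2), u = 2.
The integral becomes ∫ u**2 du from 1 to 2, with antiderivative u**3/3.
Back in w: F(w) = exp(3*w)/3.
Then F(log(2)) - F(0) = (8/3) - (1/3) = 7/3.

7/3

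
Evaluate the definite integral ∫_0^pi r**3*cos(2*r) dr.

3*pi**2/4

Integrate by parts 3 times (u = r^3, dv = cos(2*r) dr).
An antiderivative is F(r) = r**3*sin(2*r)/2 + 3*r**2*cos(2*r)/4 - 3*r*sin(2*r)/4 - 3*cos(2*r)/8.
Then F(pi) - F(0) = (-3/8 + 3*pi**2/4) - (-3/8) = 3*pi**2/4.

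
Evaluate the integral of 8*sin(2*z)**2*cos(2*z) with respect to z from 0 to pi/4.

Let u = sin(2*z), so du = 2*cos(2*z) dz. When z = 0, u = 0; when z = pi/4, u = 1.
The integral becomes 4·∫ u**2 du from 0 to 1, with antiderivative 4*u**3/3.
Back in z: F(z) = 4*sin(2*z)**3/3.
Then F(pi/4) - F(0) = (4/3) - (0) = 4/3.

4/3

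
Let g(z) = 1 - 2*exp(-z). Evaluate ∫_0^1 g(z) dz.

An antiderivative is F(z) = z + 2*exp(-z).
Then F(1) - F(0) = (2*exp(-1) + 1) - (2) = -1 + 2*exp(-1).

-1 + 2*exp(-1)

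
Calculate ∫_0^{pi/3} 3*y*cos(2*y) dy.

-9/8 + sqrt(3)*pi/4

Integrate by parts once (u = y, dv = 3*cos(2*y) dy).
An antiderivative is F(y) = 3*y*sin(2*y)/2 + 3*cos(2*y)/4.
Then F(pi/3) - F(0) = (-3/8 + sqrt(3)*pi/4) - (3/4) = -9/8 + sqrt(3)*pi/4.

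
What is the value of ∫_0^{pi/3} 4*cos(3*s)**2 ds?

2*pi/3

Use the identity cos^2(3*s) = (1 + cos(6*s))/2.
An antiderivative is F(s) = 2*s + sin(6*s)/3.
Then F(pi/3) - F(0) = (2*pi/3) - (0) = 2*pi/3.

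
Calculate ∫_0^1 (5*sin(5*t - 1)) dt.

Let u = 5*t - 1, so du = 5 dt. When t = 0, u = -1; when t = 1, u = 4.
The integral becomes ∫ sin(u) du from -1 to 4, with antiderivative -cos(u).
Back in t: F(t) = -cos(5*t - 1).
Then F(1) - F(0) = (-cos(4)) - (-cos(1)) = cos(1) - cos(4).

cos(1) - cos(4)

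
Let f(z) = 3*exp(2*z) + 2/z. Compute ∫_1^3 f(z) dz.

-3*exp(2)/2 + log(9) + 3*exp(6)/2

An antiderivative is F(z) = 3*exp(2*z)/2 + 2*log(z).
Then F(3) - F(1) = (log(9) + 3*exp(6)/2) - (3*exp(2)/2) = -3*exp(2)/2 + log(9) + 3*exp(6)/2.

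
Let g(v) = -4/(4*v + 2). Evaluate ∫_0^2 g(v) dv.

An antiderivative is F(v) = -log(4*v + 2).
Then F(2) - F(0) = (-log(10)) - (-log(2)) = -log(5).

-log(5)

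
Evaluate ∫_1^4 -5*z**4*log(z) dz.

1023/5 - 2048*log(2)

Integrate by parts once (u = ln z, dv = -5*z**4 dz).
An antiderivative is F(z) = -z**5*(5*log(z) - 1)/5.
Then F(4) - F(1) = (1024/5 - 2048*log(2)) - (1/5) = 1023/5 - 2048*log(2).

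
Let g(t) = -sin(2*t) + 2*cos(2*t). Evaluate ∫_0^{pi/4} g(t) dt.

1/2

An antiderivative is F(t) = sin(2*t) + cos(2*t)/2.
Then F(pi/4) - F(0) = (1) - (1/2) = 1/2.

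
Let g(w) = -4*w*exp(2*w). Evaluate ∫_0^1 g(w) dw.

-exp(2) - 1

Integrate by parts once (u = w, dv = -4*exp(2*w) dw).
An antiderivative is F(w) = (-2*w + 1)*exp(2*w).
Then F(1) - F(0) = (-exp(2)) - (1) = -exp(2) - 1.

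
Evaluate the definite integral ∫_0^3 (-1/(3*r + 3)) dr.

An antiderivative is F(r) = -log(3*r + 3)/3.
Then F(3) - F(0) = (-log(12)/3) - (-log(3)/3) = -log(12)/3 + log(3)/3.

-log(12)/3 + log(3)/3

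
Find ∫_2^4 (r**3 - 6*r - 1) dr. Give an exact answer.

By the power rule, an antiderivative is F(r) = r**4/4 - 3*r**2 - r.
Then F(4) - F(2) = (12) - (-10) = 22.

22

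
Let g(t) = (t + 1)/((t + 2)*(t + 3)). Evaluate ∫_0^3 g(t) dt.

log(8/5)

Factor the denominator: t**2 + 5*t + 6 = (t + 3)(t + 2).
Partial fractions: (t + 1)/((t + 2)*(t + 3)) = 2/(t + 3) - 1/(t + 2).
An antiderivative is F(t) = -log(t + 2) + 2*log(t + 3).
Then F(3) - F(0) = (log(36/5)) - (log(9/2)) = log(8/5).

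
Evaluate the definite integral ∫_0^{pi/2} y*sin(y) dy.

Integrate by parts once (u = y, dv = sin(y) dy).
An antiderivative is F(y) = -y*cos(y) + sin(y).
Then F(pi/2) - F(0) = (1) - (0) = 1.

1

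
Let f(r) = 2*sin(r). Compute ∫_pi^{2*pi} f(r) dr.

-4

An antiderivative is F(r) = -2*cos(r).
Then F(2*pi) - F(pi) = (-2) - (2) = -4.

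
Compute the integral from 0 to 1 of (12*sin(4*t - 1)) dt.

3*cos(1) - 3*cos(3)

Let u = 4*t - 1, so du = 4 dt. When t = 0, u = -1; when t = 1, u = 3.
The integral becomes 3·∫ sin(u) du from -1 to 3, with antiderivative -3*cos(u).
Back in t: F(t) = -3*cos(4*t - 1).
Then F(1) - F(0) = (-3*cos(3)) - (-3*cos(1)) = 3*cos(1) - 3*cos(3).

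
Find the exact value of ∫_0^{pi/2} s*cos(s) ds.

-1 + pi/2

Integrate by parts once (u = s, dv = cos(s) ds).
An antiderivative is F(s) = s*sin(s) + cos(s).
Then F(pi/2) - F(0) = (pi/2) - (1) = -1 + pi/2.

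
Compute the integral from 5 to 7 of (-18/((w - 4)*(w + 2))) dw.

-3*log(7) + 3*log(3)

Factor the denominator: w**2 - 2*w - 8 = (w + 2)(w - 4).
Partial fractions: -18/((w - 4)*(w + 2)) = 3/(w + 2) - 3/(w - 4).
An antiderivative is F(w) = -3*log(w - 4) + 3*log(w + 2).
Then F(7) - F(5) = (log(27)) - (3*log(7)) = -3*log(7) + 3*log(3).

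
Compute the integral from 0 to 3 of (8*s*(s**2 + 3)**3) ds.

Let u = s**2 + 3, so du = 2*s ds. When s = 0, u = 3; when s = 3, u = 12.
The integral becomes 4·∫ u**3 du from 3 to 12, with antiderivative u**4.
Back in s: F(s) = (s**2 + 3)**4.
Then F(3) - F(0) = (20736) - (81) = 20655.

20655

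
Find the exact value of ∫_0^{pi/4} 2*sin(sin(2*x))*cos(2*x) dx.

Let u = sin(2*x), so du = 2*cos(2*x) dx. When x = 0, u = 0; when x = pi/4, u = 1.
The integral becomes ∫ sin(u) du from 0 to 1, with antiderivative -cos(u).
Back in x: F(x) = -cos(sin(2*x)).
Then F(pi/4) - F(0) = (-cos(1)) - (-1) = 1 - cos(1).

1 - cos(1)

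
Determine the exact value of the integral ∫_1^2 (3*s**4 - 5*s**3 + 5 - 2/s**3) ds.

By the power rule, an antiderivative is F(s) = 3*s**5/5 - 5*s**4/4 + 5*s + s**(-2).
Then F(2) - F(1) = (189/20) - (107/20) = 41/10.

41/10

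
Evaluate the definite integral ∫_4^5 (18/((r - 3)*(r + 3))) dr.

Factor the denominator: r**2 - 9 = (r + 3)(r - 3).
Partial fractions: 18/((r - 3)*(r + 3)) = -3/(r + 3) + 3/(r - 3).
An antiderivative is F(r) = 3*log(r - 3) - 3*log(r + 3).
Then F(5) - F(4) = (-log(64)) - (-3*log(7)) = -6*log(2) + 3*log(7).

-6*log(2) + 3*log(7)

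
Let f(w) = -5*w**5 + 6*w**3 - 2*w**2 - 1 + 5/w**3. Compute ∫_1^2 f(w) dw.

-811/24

By the power rule, an antiderivative is F(w) = -5*w**6/6 + 3*w**4/2 - 2*w**3/3 - w - 5/(2*w**2).
Then F(2) - F(1) = (-895/24) - (-7/2) = -811/24.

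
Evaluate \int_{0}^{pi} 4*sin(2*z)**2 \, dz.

Use the identity sin^2(2*z) = (1 - cos(4*z))/2.
An antiderivative is F(z) = 2*z - sin(4*z)/2.
Then F(pi) - F(0) = (2*pi) - (0) = 2*pi.

2*pi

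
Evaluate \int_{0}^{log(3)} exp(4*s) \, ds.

20

Let u = exp(s), so du = exp(s) ds. When s = 0, u = 1; when s = log(3), u = 3.
The integral becomes ∫ u**3 du from 1 to 3, with antiderivative u**4/4.
Back in s: F(s) = exp(4*s)/4.
Then F(log(3)) - F(0) = (81/4) - (1/4) = 20.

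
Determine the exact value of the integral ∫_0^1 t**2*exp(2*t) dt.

Integrate by parts twice (u = t^2, dv = exp(2*t) dt).
An antiderivative is F(t) = (2*t**2 - 2*t + 1)*exp(2*t)/4.
Then F(1) - F(0) = (exp(2)/4) - (1/4) = -1/4 + exp(2)/4.

-1/4 + exp(2)/4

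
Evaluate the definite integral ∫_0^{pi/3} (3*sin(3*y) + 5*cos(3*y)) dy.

An antiderivative is F(y) = 5*sin(3*y)/3 - cos(3*y).
Then F(pi/3) - F(0) = (1) - (-1) = 2.

2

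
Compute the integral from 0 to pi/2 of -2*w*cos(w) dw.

2 - pi

Integrate by parts once (u = w, dv = -2*cos(w) dw).
An antiderivative is F(w) = -2*w*sin(w) - 2*cos(w).
Then F(pi/2) - F(0) = (-pi) - (-2) = 2 - pi.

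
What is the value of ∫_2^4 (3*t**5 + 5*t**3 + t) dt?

By the power rule, an antiderivative is F(t) = t**6/2 + 5*t**4/4 + t**2/2.
Then F(4) - F(2) = (2376) - (54) = 2322.

2322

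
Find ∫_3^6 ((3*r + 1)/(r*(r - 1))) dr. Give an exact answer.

-5*log(2) + 4*log(5)

Factor the denominator: r**2 - r = r(r - 1).
Partial fractions: (3*r + 1)/(r*(r - 1)) = -1/r + 4/(r - 1).
An antiderivative is F(r) = -log(r) + 4*log(r - 1).
Then F(6) - F(3) = (-log(3) - log(2) + 4*log(5)) - (log(16/3)) = -5*log(2) + 4*log(5).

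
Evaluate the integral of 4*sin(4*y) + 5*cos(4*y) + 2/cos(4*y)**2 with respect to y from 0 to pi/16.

An antiderivative is F(y) = 5*sin(4*y)/4 - cos(4*y) + tan(4*y)/2.
Then F(pi/16) - F(0) = (sqrt(2)/8 + 1/2) - (-1) = sqrt(2)/8 + 3/2.

sqrt(2)/8 + 3/2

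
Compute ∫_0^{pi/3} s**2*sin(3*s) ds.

Integrate by parts twice (u = s^2, dv = sin(3*s) ds).
An antiderivative is F(s) = -s**2*cos(3*s)/3 + 2*s*sin(3*s)/9 + 2*cos(3*s)/27.
Then F(pi/3) - F(0) = (-2/27 + pi**2/27) - (2/27) = -4/27 + pi**2/27.

-4/27 + pi**2/27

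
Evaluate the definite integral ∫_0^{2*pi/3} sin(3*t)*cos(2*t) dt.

9/10

Use the identity sin(3*t)cos(2*t) = [sin(5*t) + sin(t)]/2.
An antiderivative is F(t) = -cos(t)/2 - cos(5*t)/10.
Then F(2*pi/3) - F(0) = (3/10) - (-3/5) = 9/10.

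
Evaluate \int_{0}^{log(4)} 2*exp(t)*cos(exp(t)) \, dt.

Let u = exp(t), so du = exp(t) dt. When t = 0, u = 1; when t = log(4), u = 4.
The integral becomes 2·∫ cos(u) du from 1 to 4, with antiderivative 2*sin(u).
Back in t: F(t) = 2*sin(exp(t)).
Then F(log(4)) - F(0) = (2*sin(4)) - (2*sin(1)) = -2*sin(1) + 2*sin(4).

-2*sin(1) + 2*sin(4)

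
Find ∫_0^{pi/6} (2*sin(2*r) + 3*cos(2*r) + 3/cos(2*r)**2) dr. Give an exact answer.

An antiderivative is F(r) = 3*sin(2*r)/2 - cos(2*r) + 3*tan(2*r)/2.
Then F(pi/6) - F(0) = (-1/2 + 9*sqrt(3)/4) - (-1) = 1/2 + 9*sqrt(3)/4.

1/2 + 9*sqrt(3)/4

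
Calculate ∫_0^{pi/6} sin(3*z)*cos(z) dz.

5/16

Use the identity sin(3*z)cos(z) = [sin(4*z) + sin(2*z)]/2.
An antiderivative is F(z) = -cos(2*z)/4 - cos(4*z)/8.
Then F(pi/6) - F(0) = (-1/16) - (-3/8) = 5/16.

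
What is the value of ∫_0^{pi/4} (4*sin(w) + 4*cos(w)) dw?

An antiderivative is F(w) = 4*sin(w) - 4*cos(w).
Then F(pi/4) - F(0) = (0) - (-4) = 4.

4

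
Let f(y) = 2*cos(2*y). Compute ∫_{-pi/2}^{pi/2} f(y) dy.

0

An antiderivative is F(y) = sin(2*y).
Then F(pi/2) - F(-pi/2) = (0) - (0) = 0.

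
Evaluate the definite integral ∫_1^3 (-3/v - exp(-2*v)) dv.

An antiderivative is F(v) = -3*log(v) + exp(-2*v)/2.
Then F(3) - F(1) = (-3*log(3) + exp(-6)/2) - (exp(-2)/2) = (-6*exp(6)*log(3) - exp(4) + 1)*exp(-6)/2.

(-6*exp(6)*log(3) - exp(4) + 1)*exp(-6)/2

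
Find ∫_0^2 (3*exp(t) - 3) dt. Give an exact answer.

-9 + 3*exp(2)

An antiderivative is F(t) = -3*t + 3*exp(t).
Then F(2) - F(0) = (-6 + 3*exp(2)) - (3) = -9 + 3*exp(2).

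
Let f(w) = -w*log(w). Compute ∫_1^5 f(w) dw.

6 - 25*log(5)/2

Integrate by parts once (u = ln w, dv = -w dw).
An antiderivative is F(w) = -w**2*(2*log(w) - 1)/4.
Then F(5) - F(1) = (25/4 - 25*log(5)/2) - (1/4) = 6 - 25*log(5)/2.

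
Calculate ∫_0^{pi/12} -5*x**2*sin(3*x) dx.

-5*sqrt(2)/27 - 5*sqrt(2)*pi/108 + 5*sqrt(2)*pi**2/864 + 10/27

Integrate by parts twice (u = x^2, dv = -5*sin(3*x) dx).
An antiderivative is F(x) = 5*x**2*cos(3*x)/3 - 10*x*sin(3*x)/9 - 10*cos(3*x)/27.
Then F(pi/12) - F(0) = (5*sqrt(2)*(-32 - 8*pi + pi**2)/864) - (-10/27) = -5*sqrt(2)/27 - 5*sqrt(2)*pi/108 + 5*sqrt(2)*pi**2/864 + 10/27.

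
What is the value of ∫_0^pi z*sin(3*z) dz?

pi/3

Integrate by parts once (u = z, dv = sin(3*z) dz).
An antiderivative is F(z) = -z*cos(3*z)/3 + sin(3*z)/9.
Then F(pi) - F(0) = (pi/3) - (0) = pi/3.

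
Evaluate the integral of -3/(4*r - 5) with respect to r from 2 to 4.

-3*log(11)/4 + 3*log(3)/4

An antiderivative is F(r) = -3*log(4*r - 5)/4.
Then F(4) - F(2) = (-3*log(11)/4) - (-3*log(3)/4) = -3*log(11)/4 + 3*log(3)/4.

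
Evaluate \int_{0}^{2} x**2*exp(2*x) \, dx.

Integrate by parts twice (u = x^2, dv = exp(2*x) dx).
An antiderivative is F(x) = (2*x**2 - 2*x + 1)*exp(2*x)/4.
Then F(2) - F(0) = (5*exp(4)/4) - (1/4) = -1/4 + 5*exp(4)/4.

-1/4 + 5*exp(4)/4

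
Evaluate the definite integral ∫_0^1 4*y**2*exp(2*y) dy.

Integrate by parts twice (u = y^2, dv = 4*exp(2*y) dy).
An antiderivative is F(y) = (2*y**2 - 2*y + 1)*exp(2*y).
Then F(1) - F(0) = (exp(2)) - (1) = -1 + exp(2).

-1 + exp(2)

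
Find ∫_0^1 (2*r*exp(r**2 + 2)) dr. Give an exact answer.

-exp(2) + exp(3)

Let u = r**2 + 2, so du = 2*r dr. When r = 0, u = 2; when r = 1, u = 3.
The integral becomes ∫ exp(u) du from 2 to 3, with antiderivative exp(u).
Back in r: F(r) = exp(r**2 + 2).
Then F(1) - F(0) = (exp(3)) - (exp(2)) = -exp(2) + exp(3).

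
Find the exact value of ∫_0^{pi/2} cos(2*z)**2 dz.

pi/4

Use the identity cos^2(2*z) = (1 + cos(4*z))/2.
An antiderivative is F(z) = z/2 + sin(4*z)/8.
Then F(pi/2) - F(0) = (pi/4) - (0) = pi/4.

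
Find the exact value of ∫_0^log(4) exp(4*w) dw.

255/4

Let u = exp(w), so du = exp(w) dw. When w = 0, u = 1; when w = log(4), u = 4.
The integral becomes ∫ u**3 du from 1 to 4, with antiderivative u**4/4.
Back in w: F(w) = exp(4*w)/4.
Then F(log(4)) - F(0) = (64) - (1/4) = 255/4.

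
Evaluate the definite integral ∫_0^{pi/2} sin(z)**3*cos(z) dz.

Let u = sin(z), so du = cos(z) dz. When z = 0, u = 0; when z = pi/2, u = 1.
The integral becomes ∫ u**3 du from 0 to 1, with antiderivative u**4/4.
Back in z: F(z) = sin(z)**4/4.
Then F(pi/2) - F(0) = (1/4) - (0) = 1/4.

1/4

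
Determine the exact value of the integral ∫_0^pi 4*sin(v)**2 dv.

Use the identity sin^2(v) = (1 - cos(2*v))/2.
An antiderivative is F(v) = 2*v - sin(2*v).
Then F(pi) - F(0) = (2*pi) - (0) = 2*pi.

2*pi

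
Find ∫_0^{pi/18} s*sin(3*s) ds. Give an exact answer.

Integrate by parts once (u = s, dv = sin(3*s) ds).
An antiderivative is F(s) = -s*cos(3*s)/3 + sin(3*s)/9.
Then F(pi/18) - F(0) = (-sqrt(3)*pi/108 + 1/18) - (0) = -sqrt(3)*pi/108 + 1/18.

-sqrt(3)*pi/108 + 1/18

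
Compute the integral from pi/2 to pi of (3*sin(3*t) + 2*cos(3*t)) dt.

An antiderivative is F(t) = 2*sin(3*t)/3 - cos(3*t).
Then F(pi) - F(pi/2) = (1) - (-2/3) = 5/3.

5/3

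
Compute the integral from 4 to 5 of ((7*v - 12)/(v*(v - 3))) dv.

Factor the denominator: v**2 - 3*v = v(v - 3).
Partial fractions: (7*v - 12)/(v*(v - 3)) = 4/v + 3/(v - 3).
An antiderivative is F(v) = 4*log(v) + 3*log(v - 3).
Then F(5) - F(4) = (3*log(2) + 4*log(5)) - (8*log(2)) = -5*log(2) + 4*log(5).

-5*log(2) + 4*log(5)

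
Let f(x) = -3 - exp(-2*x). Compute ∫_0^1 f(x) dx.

An antiderivative is F(x) = -3*x + exp(-2*x)/2.
Then F(1) - F(0) = (-3 + exp(-2)/2) - (1/2) = -7/2 + exp(-2)/2.

-7/2 + exp(-2)/2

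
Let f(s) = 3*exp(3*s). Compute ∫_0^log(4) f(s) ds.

63

Let u = exp(s), so du = exp(s) ds. When s = 0, u = 1; when s = log(4), u = 4.
The integral becomes 3·∫ u**2 du from 1 to 4, with antiderivative u**3.
Back in s: F(s) = exp(3*s).
Then F(log(4)) - F(0) = (64) - (1) = 63.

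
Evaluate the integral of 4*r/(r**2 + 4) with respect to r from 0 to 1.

Let u = r**2 + 4, so du = 2*r dr. When r = 0, u = 4; when r = 1, u = 5.
The integral becomes 2·∫ 1/u du from 4 to 5, with antiderivative 2*log(u).
Back in r: F(r) = 2*log(r**2 + 4).
Then F(1) - F(0) = (log(25)) - (log(16)) = log(25/16).

log(25/16)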